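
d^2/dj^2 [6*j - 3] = 0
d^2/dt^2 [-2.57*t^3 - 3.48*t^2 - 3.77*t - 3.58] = -15.42*t - 6.96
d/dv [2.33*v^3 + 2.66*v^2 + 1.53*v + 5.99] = 6.99*v^2 + 5.32*v + 1.53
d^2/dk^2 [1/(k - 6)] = 2/(k - 6)^3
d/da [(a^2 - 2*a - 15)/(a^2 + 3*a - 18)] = (5*a^2 - 6*a + 81)/(a^4 + 6*a^3 - 27*a^2 - 108*a + 324)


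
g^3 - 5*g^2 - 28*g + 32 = (g - 8)*(g - 1)*(g + 4)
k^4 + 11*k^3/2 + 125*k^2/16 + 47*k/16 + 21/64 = (k + 1/4)^2*(k + 3/2)*(k + 7/2)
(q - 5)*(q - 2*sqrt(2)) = q^2 - 5*q - 2*sqrt(2)*q + 10*sqrt(2)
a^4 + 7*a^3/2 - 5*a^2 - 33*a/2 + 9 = (a - 2)*(a - 1/2)*(a + 3)^2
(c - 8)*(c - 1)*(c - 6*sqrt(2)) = c^3 - 9*c^2 - 6*sqrt(2)*c^2 + 8*c + 54*sqrt(2)*c - 48*sqrt(2)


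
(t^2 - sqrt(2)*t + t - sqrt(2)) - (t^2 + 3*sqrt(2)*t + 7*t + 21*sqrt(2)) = -6*t - 4*sqrt(2)*t - 22*sqrt(2)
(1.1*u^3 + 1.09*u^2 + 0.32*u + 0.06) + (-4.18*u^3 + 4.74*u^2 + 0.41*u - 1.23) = -3.08*u^3 + 5.83*u^2 + 0.73*u - 1.17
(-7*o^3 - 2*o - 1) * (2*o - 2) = -14*o^4 + 14*o^3 - 4*o^2 + 2*o + 2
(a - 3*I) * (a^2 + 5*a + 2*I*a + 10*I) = a^3 + 5*a^2 - I*a^2 + 6*a - 5*I*a + 30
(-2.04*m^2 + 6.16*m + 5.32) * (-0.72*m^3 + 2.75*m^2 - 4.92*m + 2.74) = 1.4688*m^5 - 10.0452*m^4 + 23.1464*m^3 - 21.2668*m^2 - 9.296*m + 14.5768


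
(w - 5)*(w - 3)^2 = w^3 - 11*w^2 + 39*w - 45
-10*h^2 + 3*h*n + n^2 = (-2*h + n)*(5*h + n)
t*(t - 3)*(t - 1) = t^3 - 4*t^2 + 3*t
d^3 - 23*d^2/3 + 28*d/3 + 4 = (d - 6)*(d - 2)*(d + 1/3)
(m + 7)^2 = m^2 + 14*m + 49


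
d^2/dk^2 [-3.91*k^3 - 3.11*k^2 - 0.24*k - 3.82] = -23.46*k - 6.22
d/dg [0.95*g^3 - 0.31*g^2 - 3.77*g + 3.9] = 2.85*g^2 - 0.62*g - 3.77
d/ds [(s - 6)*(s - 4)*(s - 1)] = 3*s^2 - 22*s + 34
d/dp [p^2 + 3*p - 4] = 2*p + 3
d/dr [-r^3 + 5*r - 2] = 5 - 3*r^2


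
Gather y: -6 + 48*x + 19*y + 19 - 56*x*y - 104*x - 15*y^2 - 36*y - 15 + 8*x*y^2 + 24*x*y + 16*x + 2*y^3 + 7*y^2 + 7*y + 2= -40*x + 2*y^3 + y^2*(8*x - 8) + y*(-32*x - 10)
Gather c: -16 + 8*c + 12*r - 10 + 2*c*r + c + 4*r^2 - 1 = c*(2*r + 9) + 4*r^2 + 12*r - 27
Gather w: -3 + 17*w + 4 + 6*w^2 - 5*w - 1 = 6*w^2 + 12*w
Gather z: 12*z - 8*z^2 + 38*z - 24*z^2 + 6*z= -32*z^2 + 56*z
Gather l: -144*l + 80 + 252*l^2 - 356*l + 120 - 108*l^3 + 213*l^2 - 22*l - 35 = -108*l^3 + 465*l^2 - 522*l + 165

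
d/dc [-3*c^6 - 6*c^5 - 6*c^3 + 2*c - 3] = -18*c^5 - 30*c^4 - 18*c^2 + 2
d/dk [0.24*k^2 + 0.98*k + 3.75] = 0.48*k + 0.98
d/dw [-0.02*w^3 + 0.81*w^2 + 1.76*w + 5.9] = -0.06*w^2 + 1.62*w + 1.76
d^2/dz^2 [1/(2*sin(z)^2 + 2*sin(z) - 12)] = (-4*sin(z)^4 - 3*sin(z)^3 - 19*sin(z)^2 + 14)/(2*(sin(z)^2 + sin(z) - 6)^3)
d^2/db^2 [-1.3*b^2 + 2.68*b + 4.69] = -2.60000000000000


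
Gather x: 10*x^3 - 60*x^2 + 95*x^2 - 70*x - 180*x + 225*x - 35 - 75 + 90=10*x^3 + 35*x^2 - 25*x - 20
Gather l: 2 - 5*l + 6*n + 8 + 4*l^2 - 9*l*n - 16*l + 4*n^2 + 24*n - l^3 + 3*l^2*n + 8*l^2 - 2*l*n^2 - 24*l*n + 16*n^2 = -l^3 + l^2*(3*n + 12) + l*(-2*n^2 - 33*n - 21) + 20*n^2 + 30*n + 10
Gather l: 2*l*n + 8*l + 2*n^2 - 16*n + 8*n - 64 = l*(2*n + 8) + 2*n^2 - 8*n - 64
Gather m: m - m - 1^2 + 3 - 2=0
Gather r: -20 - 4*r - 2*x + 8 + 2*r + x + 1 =-2*r - x - 11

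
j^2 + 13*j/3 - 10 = (j - 5/3)*(j + 6)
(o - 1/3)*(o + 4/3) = o^2 + o - 4/9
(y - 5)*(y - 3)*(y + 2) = y^3 - 6*y^2 - y + 30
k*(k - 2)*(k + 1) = k^3 - k^2 - 2*k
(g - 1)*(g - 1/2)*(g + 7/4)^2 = g^4 + 2*g^3 - 27*g^2/16 - 91*g/32 + 49/32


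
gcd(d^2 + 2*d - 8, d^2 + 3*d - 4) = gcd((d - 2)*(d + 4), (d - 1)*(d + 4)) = d + 4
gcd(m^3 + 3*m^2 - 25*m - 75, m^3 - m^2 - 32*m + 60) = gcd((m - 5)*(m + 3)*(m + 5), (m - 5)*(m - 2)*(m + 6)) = m - 5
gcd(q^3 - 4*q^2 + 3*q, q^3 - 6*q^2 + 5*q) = q^2 - q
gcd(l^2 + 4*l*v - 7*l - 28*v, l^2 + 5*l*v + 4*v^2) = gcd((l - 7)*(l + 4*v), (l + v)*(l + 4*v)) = l + 4*v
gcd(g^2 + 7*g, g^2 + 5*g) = g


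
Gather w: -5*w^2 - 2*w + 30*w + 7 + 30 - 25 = -5*w^2 + 28*w + 12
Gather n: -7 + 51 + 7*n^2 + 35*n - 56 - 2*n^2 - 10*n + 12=5*n^2 + 25*n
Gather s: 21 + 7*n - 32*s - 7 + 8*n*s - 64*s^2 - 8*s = 7*n - 64*s^2 + s*(8*n - 40) + 14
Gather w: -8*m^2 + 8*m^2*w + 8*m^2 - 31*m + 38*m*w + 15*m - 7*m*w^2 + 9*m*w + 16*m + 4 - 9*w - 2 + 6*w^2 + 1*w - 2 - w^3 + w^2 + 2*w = -w^3 + w^2*(7 - 7*m) + w*(8*m^2 + 47*m - 6)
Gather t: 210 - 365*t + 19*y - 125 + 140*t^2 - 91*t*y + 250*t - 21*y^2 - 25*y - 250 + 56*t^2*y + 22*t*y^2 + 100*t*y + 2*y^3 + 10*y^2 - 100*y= t^2*(56*y + 140) + t*(22*y^2 + 9*y - 115) + 2*y^3 - 11*y^2 - 106*y - 165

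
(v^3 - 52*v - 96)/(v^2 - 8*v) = v + 8 + 12/v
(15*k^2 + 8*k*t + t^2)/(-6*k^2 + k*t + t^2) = (5*k + t)/(-2*k + t)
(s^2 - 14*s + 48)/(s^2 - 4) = (s^2 - 14*s + 48)/(s^2 - 4)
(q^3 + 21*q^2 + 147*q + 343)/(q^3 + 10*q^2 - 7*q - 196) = (q + 7)/(q - 4)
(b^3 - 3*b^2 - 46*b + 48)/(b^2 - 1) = (b^2 - 2*b - 48)/(b + 1)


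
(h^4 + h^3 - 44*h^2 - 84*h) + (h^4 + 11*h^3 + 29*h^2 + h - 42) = 2*h^4 + 12*h^3 - 15*h^2 - 83*h - 42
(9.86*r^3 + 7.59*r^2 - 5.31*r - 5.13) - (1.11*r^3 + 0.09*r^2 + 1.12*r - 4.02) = 8.75*r^3 + 7.5*r^2 - 6.43*r - 1.11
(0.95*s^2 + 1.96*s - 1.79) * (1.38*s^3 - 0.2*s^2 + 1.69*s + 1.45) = 1.311*s^5 + 2.5148*s^4 - 1.2567*s^3 + 5.0479*s^2 - 0.1831*s - 2.5955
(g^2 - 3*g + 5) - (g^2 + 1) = 4 - 3*g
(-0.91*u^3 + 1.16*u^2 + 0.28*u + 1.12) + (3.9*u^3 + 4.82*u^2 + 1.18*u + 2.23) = 2.99*u^3 + 5.98*u^2 + 1.46*u + 3.35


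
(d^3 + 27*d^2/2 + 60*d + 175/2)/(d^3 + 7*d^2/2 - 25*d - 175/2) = (d + 5)/(d - 5)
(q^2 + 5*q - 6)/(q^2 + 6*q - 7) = (q + 6)/(q + 7)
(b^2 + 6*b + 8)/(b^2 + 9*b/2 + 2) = 2*(b + 2)/(2*b + 1)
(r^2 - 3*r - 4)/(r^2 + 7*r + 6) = (r - 4)/(r + 6)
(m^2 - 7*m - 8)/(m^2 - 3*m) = (m^2 - 7*m - 8)/(m*(m - 3))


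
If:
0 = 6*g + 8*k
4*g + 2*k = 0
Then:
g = 0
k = 0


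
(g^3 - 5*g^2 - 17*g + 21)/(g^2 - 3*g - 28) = (g^2 + 2*g - 3)/(g + 4)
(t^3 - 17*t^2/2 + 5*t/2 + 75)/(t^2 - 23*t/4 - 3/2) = 2*(2*t^2 - 5*t - 25)/(4*t + 1)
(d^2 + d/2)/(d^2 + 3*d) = (d + 1/2)/(d + 3)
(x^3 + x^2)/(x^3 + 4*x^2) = (x + 1)/(x + 4)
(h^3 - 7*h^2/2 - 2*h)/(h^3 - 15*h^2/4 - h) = 2*(2*h + 1)/(4*h + 1)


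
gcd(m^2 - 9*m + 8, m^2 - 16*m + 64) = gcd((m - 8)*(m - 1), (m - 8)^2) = m - 8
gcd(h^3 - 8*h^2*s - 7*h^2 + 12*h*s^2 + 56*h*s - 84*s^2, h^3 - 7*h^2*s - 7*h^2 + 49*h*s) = h - 7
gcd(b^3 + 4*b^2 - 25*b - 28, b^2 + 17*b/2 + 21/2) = b + 7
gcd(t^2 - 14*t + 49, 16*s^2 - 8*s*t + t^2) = 1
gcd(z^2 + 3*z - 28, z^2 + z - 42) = z + 7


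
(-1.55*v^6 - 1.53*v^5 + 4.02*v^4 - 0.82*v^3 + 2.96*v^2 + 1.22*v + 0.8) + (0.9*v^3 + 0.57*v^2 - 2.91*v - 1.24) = -1.55*v^6 - 1.53*v^5 + 4.02*v^4 + 0.0800000000000001*v^3 + 3.53*v^2 - 1.69*v - 0.44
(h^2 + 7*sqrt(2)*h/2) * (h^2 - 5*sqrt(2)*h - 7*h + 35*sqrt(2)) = h^4 - 7*h^3 - 3*sqrt(2)*h^3/2 - 35*h^2 + 21*sqrt(2)*h^2/2 + 245*h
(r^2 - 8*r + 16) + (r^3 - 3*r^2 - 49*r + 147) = r^3 - 2*r^2 - 57*r + 163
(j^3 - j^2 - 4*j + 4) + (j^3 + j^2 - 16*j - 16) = 2*j^3 - 20*j - 12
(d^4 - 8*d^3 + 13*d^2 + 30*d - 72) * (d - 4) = d^5 - 12*d^4 + 45*d^3 - 22*d^2 - 192*d + 288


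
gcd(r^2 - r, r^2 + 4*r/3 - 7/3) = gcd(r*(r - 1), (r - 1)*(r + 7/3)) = r - 1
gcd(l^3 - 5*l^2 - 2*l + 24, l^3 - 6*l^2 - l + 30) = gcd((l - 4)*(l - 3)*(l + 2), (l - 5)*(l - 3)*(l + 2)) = l^2 - l - 6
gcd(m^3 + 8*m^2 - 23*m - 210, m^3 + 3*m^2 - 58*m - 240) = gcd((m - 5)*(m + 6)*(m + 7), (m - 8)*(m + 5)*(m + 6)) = m + 6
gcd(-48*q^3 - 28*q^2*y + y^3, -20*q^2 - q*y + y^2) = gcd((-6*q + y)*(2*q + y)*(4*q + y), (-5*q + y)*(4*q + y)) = 4*q + y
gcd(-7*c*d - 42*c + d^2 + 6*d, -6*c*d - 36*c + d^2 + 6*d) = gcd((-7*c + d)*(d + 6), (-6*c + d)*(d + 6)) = d + 6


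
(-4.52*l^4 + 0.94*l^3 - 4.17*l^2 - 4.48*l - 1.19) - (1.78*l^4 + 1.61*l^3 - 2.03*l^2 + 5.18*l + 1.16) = -6.3*l^4 - 0.67*l^3 - 2.14*l^2 - 9.66*l - 2.35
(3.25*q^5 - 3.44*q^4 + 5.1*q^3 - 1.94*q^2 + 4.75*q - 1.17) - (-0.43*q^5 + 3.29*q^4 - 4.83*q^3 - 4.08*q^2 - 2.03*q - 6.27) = 3.68*q^5 - 6.73*q^4 + 9.93*q^3 + 2.14*q^2 + 6.78*q + 5.1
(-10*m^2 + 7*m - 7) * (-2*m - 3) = 20*m^3 + 16*m^2 - 7*m + 21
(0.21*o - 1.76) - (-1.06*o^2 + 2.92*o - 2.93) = 1.06*o^2 - 2.71*o + 1.17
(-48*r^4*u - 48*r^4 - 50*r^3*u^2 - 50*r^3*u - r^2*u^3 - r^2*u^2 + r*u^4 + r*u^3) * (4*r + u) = -192*r^5*u - 192*r^5 - 248*r^4*u^2 - 248*r^4*u - 54*r^3*u^3 - 54*r^3*u^2 + 3*r^2*u^4 + 3*r^2*u^3 + r*u^5 + r*u^4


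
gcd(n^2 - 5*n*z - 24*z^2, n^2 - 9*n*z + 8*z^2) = -n + 8*z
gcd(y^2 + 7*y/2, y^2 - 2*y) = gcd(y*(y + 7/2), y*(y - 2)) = y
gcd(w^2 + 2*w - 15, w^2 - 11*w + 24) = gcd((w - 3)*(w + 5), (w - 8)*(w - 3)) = w - 3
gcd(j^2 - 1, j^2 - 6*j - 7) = j + 1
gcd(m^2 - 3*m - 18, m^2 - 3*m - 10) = 1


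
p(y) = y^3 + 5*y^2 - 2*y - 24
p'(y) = 3*y^2 + 10*y - 2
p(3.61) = 80.99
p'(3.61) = 73.20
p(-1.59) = -12.20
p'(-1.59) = -10.32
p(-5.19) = -18.74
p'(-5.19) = 26.91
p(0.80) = -21.89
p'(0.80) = 7.92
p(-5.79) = -38.90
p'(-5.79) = 40.67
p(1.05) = -19.43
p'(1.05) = 11.81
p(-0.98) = -18.18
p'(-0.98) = -8.92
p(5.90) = 343.63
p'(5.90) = 161.43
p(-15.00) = -2244.00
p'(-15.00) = 523.00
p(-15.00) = -2244.00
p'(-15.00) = 523.00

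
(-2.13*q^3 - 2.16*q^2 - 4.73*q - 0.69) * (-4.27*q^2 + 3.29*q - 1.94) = 9.0951*q^5 + 2.2155*q^4 + 17.2229*q^3 - 8.425*q^2 + 6.9061*q + 1.3386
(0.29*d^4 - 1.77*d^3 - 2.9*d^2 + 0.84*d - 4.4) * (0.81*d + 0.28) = 0.2349*d^5 - 1.3525*d^4 - 2.8446*d^3 - 0.1316*d^2 - 3.3288*d - 1.232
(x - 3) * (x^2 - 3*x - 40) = x^3 - 6*x^2 - 31*x + 120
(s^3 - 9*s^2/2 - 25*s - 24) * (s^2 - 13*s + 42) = s^5 - 35*s^4/2 + 151*s^3/2 + 112*s^2 - 738*s - 1008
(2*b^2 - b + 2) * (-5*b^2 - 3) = -10*b^4 + 5*b^3 - 16*b^2 + 3*b - 6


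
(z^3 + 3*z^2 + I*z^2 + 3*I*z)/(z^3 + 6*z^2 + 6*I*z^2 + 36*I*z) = (z^2 + z*(3 + I) + 3*I)/(z^2 + 6*z*(1 + I) + 36*I)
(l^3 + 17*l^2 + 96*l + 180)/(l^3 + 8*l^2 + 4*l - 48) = (l^2 + 11*l + 30)/(l^2 + 2*l - 8)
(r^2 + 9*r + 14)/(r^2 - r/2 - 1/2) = 2*(r^2 + 9*r + 14)/(2*r^2 - r - 1)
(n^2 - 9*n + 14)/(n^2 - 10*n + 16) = (n - 7)/(n - 8)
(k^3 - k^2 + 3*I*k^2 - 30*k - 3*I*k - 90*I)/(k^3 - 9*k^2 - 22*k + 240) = (k + 3*I)/(k - 8)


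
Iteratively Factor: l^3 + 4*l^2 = (l)*(l^2 + 4*l) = l*(l + 4)*(l)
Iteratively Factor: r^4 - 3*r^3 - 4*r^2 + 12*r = (r + 2)*(r^3 - 5*r^2 + 6*r) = r*(r + 2)*(r^2 - 5*r + 6) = r*(r - 2)*(r + 2)*(r - 3)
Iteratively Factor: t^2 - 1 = (t + 1)*(t - 1)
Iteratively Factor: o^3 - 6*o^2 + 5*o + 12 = (o + 1)*(o^2 - 7*o + 12) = (o - 4)*(o + 1)*(o - 3)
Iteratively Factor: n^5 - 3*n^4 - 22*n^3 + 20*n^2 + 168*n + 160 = (n + 2)*(n^4 - 5*n^3 - 12*n^2 + 44*n + 80) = (n + 2)^2*(n^3 - 7*n^2 + 2*n + 40) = (n - 4)*(n + 2)^2*(n^2 - 3*n - 10) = (n - 5)*(n - 4)*(n + 2)^2*(n + 2)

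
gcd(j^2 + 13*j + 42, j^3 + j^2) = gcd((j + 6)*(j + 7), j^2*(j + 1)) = 1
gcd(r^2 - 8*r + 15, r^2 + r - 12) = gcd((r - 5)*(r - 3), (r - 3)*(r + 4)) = r - 3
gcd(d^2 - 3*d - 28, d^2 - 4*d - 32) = d + 4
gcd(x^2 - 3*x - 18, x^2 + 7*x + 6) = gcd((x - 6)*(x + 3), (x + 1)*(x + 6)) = 1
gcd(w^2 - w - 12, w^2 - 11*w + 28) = w - 4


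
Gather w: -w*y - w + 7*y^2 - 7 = w*(-y - 1) + 7*y^2 - 7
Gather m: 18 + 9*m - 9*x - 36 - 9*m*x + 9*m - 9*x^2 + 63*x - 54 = m*(18 - 9*x) - 9*x^2 + 54*x - 72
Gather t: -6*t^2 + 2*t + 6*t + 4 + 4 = -6*t^2 + 8*t + 8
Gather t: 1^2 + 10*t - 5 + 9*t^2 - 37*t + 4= 9*t^2 - 27*t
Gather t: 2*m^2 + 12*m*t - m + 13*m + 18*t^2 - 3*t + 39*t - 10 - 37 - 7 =2*m^2 + 12*m + 18*t^2 + t*(12*m + 36) - 54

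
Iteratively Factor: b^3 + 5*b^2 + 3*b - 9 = (b + 3)*(b^2 + 2*b - 3) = (b - 1)*(b + 3)*(b + 3)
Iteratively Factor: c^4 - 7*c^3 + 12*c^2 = (c)*(c^3 - 7*c^2 + 12*c) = c*(c - 4)*(c^2 - 3*c) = c*(c - 4)*(c - 3)*(c)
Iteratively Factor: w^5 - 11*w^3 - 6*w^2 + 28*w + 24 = (w + 1)*(w^4 - w^3 - 10*w^2 + 4*w + 24) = (w + 1)*(w + 2)*(w^3 - 3*w^2 - 4*w + 12) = (w - 2)*(w + 1)*(w + 2)*(w^2 - w - 6) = (w - 3)*(w - 2)*(w + 1)*(w + 2)*(w + 2)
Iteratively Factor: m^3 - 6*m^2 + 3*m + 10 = (m - 5)*(m^2 - m - 2) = (m - 5)*(m + 1)*(m - 2)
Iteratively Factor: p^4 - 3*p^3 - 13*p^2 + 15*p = (p - 1)*(p^3 - 2*p^2 - 15*p) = p*(p - 1)*(p^2 - 2*p - 15) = p*(p - 5)*(p - 1)*(p + 3)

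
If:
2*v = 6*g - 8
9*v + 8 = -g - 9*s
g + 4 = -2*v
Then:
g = 4/7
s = 4/3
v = -16/7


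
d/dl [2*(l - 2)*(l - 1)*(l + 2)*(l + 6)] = 8*l^3 + 30*l^2 - 40*l - 40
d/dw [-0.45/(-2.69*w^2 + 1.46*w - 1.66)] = (0.657 - 2.421*w)/(2.69*w^2 - 1.46*w + 1.66)^2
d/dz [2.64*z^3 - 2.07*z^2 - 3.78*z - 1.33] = 7.92*z^2 - 4.14*z - 3.78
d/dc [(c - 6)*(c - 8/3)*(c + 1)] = 3*c^2 - 46*c/3 + 22/3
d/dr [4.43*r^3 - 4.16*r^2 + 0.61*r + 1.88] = 13.29*r^2 - 8.32*r + 0.61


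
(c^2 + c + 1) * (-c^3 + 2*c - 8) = -c^5 - c^4 + c^3 - 6*c^2 - 6*c - 8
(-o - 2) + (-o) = -2*o - 2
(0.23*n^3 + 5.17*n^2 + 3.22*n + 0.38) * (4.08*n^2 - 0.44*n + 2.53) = 0.9384*n^5 + 20.9924*n^4 + 11.4447*n^3 + 13.2137*n^2 + 7.9794*n + 0.9614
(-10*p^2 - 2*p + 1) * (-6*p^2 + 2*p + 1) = 60*p^4 - 8*p^3 - 20*p^2 + 1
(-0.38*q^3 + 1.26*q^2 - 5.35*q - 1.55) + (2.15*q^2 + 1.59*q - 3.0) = -0.38*q^3 + 3.41*q^2 - 3.76*q - 4.55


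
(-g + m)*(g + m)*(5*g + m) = -5*g^3 - g^2*m + 5*g*m^2 + m^3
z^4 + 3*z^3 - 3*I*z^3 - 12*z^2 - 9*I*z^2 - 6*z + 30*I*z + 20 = (z - 2)*(z + 5)*(z - 2*I)*(z - I)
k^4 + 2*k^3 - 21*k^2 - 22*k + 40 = (k - 4)*(k - 1)*(k + 2)*(k + 5)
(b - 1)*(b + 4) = b^2 + 3*b - 4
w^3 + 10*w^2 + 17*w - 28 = (w - 1)*(w + 4)*(w + 7)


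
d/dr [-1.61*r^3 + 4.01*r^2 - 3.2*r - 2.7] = -4.83*r^2 + 8.02*r - 3.2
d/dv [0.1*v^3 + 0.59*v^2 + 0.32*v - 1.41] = 0.3*v^2 + 1.18*v + 0.32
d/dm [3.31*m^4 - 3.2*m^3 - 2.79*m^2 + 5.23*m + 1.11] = 13.24*m^3 - 9.6*m^2 - 5.58*m + 5.23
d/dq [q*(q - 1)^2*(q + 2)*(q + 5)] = 5*q^4 + 20*q^3 - 9*q^2 - 26*q + 10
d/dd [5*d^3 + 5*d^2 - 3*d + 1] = 15*d^2 + 10*d - 3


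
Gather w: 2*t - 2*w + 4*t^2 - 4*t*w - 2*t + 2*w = 4*t^2 - 4*t*w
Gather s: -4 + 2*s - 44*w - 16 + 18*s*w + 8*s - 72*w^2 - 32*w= s*(18*w + 10) - 72*w^2 - 76*w - 20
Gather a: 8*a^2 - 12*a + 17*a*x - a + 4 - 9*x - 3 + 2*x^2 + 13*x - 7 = 8*a^2 + a*(17*x - 13) + 2*x^2 + 4*x - 6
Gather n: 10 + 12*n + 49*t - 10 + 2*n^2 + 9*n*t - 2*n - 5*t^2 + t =2*n^2 + n*(9*t + 10) - 5*t^2 + 50*t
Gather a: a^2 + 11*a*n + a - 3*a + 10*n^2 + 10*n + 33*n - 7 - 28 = a^2 + a*(11*n - 2) + 10*n^2 + 43*n - 35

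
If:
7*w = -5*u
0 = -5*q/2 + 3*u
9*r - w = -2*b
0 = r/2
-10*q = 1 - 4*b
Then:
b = 5/188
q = -21/235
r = 0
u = -7/94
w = 5/94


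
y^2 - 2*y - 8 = (y - 4)*(y + 2)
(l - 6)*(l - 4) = l^2 - 10*l + 24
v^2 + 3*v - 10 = (v - 2)*(v + 5)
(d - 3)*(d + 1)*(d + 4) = d^3 + 2*d^2 - 11*d - 12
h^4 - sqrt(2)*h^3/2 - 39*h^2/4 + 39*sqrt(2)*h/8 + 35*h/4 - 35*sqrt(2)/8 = (h - 5/2)*(h - 1)*(h + 7/2)*(h - sqrt(2)/2)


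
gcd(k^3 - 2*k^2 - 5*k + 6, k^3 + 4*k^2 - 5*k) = k - 1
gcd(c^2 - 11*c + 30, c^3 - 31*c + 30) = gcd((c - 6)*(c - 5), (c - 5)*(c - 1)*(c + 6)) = c - 5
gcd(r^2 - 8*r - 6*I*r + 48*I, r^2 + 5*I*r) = 1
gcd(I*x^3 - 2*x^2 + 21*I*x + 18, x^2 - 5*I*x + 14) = 1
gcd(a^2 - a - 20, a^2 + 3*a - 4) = a + 4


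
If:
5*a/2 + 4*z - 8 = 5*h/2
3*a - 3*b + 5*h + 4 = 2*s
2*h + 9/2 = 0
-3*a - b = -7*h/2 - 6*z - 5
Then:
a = 19/20 - 8*z/5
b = 54*z/5 - 229/40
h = -9/4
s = 511/80 - 93*z/5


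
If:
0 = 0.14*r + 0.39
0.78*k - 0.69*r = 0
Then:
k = -2.46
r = -2.79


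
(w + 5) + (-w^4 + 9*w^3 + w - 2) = -w^4 + 9*w^3 + 2*w + 3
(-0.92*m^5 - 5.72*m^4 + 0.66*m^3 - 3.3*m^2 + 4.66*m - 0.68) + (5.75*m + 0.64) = -0.92*m^5 - 5.72*m^4 + 0.66*m^3 - 3.3*m^2 + 10.41*m - 0.04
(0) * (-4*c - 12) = 0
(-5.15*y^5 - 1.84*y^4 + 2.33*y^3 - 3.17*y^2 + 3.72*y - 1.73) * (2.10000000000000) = -10.815*y^5 - 3.864*y^4 + 4.893*y^3 - 6.657*y^2 + 7.812*y - 3.633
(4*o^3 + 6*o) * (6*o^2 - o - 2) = 24*o^5 - 4*o^4 + 28*o^3 - 6*o^2 - 12*o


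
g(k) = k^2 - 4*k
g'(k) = 2*k - 4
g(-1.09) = 5.55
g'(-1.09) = -6.18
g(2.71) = -3.50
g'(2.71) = 1.42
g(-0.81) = 3.90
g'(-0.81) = -5.62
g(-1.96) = 11.68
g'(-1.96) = -7.92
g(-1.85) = 10.82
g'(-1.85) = -7.70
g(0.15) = -0.58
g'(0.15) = -3.70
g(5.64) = 9.25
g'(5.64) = 7.28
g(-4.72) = 41.16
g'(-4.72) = -13.44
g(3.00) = -3.00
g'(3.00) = 2.00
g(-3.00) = 21.00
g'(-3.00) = -10.00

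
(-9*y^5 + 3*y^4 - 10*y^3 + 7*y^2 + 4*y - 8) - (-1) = -9*y^5 + 3*y^4 - 10*y^3 + 7*y^2 + 4*y - 7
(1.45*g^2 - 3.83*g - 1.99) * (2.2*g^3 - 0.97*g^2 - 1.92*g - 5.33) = 3.19*g^5 - 9.8325*g^4 - 3.4469*g^3 + 1.5554*g^2 + 24.2347*g + 10.6067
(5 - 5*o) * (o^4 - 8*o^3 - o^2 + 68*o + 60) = -5*o^5 + 45*o^4 - 35*o^3 - 345*o^2 + 40*o + 300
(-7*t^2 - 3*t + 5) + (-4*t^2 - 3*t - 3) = -11*t^2 - 6*t + 2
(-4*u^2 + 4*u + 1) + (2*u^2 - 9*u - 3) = -2*u^2 - 5*u - 2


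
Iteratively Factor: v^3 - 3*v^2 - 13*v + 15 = (v - 1)*(v^2 - 2*v - 15) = (v - 5)*(v - 1)*(v + 3)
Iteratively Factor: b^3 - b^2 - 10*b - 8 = (b - 4)*(b^2 + 3*b + 2) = (b - 4)*(b + 1)*(b + 2)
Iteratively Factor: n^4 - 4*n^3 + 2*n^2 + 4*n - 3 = (n - 1)*(n^3 - 3*n^2 - n + 3) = (n - 1)^2*(n^2 - 2*n - 3) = (n - 1)^2*(n + 1)*(n - 3)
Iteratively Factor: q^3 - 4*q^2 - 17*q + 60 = (q - 5)*(q^2 + q - 12) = (q - 5)*(q - 3)*(q + 4)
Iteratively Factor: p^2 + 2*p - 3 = (p + 3)*(p - 1)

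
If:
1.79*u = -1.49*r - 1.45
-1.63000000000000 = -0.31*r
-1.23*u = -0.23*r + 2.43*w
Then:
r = 5.26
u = -5.19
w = 3.12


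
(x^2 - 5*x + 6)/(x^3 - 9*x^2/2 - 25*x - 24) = 2*(-x^2 + 5*x - 6)/(-2*x^3 + 9*x^2 + 50*x + 48)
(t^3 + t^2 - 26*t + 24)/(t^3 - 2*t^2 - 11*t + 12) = (t + 6)/(t + 3)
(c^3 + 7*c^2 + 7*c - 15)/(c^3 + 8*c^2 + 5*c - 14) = (c^2 + 8*c + 15)/(c^2 + 9*c + 14)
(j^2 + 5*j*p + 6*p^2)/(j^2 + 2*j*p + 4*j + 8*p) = (j + 3*p)/(j + 4)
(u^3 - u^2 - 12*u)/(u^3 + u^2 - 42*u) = (u^2 - u - 12)/(u^2 + u - 42)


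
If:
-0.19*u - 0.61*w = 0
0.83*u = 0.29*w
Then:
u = 0.00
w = 0.00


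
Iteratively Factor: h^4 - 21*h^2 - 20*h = (h + 1)*(h^3 - h^2 - 20*h) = (h + 1)*(h + 4)*(h^2 - 5*h) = h*(h + 1)*(h + 4)*(h - 5)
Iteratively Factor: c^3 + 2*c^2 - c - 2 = (c - 1)*(c^2 + 3*c + 2) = (c - 1)*(c + 1)*(c + 2)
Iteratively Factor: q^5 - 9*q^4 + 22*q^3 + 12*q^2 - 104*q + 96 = (q - 2)*(q^4 - 7*q^3 + 8*q^2 + 28*q - 48) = (q - 3)*(q - 2)*(q^3 - 4*q^2 - 4*q + 16) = (q - 4)*(q - 3)*(q - 2)*(q^2 - 4) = (q - 4)*(q - 3)*(q - 2)*(q + 2)*(q - 2)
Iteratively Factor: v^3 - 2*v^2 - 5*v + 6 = (v - 1)*(v^2 - v - 6) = (v - 3)*(v - 1)*(v + 2)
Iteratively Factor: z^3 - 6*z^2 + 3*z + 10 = (z - 2)*(z^2 - 4*z - 5) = (z - 2)*(z + 1)*(z - 5)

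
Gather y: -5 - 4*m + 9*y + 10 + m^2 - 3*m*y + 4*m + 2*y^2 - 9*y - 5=m^2 - 3*m*y + 2*y^2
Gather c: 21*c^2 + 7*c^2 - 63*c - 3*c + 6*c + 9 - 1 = 28*c^2 - 60*c + 8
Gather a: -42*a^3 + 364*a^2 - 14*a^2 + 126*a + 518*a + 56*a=-42*a^3 + 350*a^2 + 700*a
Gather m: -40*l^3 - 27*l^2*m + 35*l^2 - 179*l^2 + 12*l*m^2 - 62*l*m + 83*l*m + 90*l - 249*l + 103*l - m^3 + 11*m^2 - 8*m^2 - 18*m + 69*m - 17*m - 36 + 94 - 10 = -40*l^3 - 144*l^2 - 56*l - m^3 + m^2*(12*l + 3) + m*(-27*l^2 + 21*l + 34) + 48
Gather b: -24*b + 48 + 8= 56 - 24*b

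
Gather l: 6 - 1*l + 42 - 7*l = 48 - 8*l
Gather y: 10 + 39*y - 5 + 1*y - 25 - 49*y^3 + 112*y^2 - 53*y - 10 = -49*y^3 + 112*y^2 - 13*y - 30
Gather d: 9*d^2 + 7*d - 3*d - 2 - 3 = 9*d^2 + 4*d - 5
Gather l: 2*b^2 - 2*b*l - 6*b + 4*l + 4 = 2*b^2 - 6*b + l*(4 - 2*b) + 4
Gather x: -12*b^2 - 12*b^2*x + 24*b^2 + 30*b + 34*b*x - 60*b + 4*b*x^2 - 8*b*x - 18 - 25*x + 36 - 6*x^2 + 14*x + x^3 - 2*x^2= 12*b^2 - 30*b + x^3 + x^2*(4*b - 8) + x*(-12*b^2 + 26*b - 11) + 18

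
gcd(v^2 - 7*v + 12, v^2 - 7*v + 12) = v^2 - 7*v + 12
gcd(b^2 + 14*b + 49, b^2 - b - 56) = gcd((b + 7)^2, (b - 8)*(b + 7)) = b + 7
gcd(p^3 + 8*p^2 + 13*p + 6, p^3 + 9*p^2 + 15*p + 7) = p^2 + 2*p + 1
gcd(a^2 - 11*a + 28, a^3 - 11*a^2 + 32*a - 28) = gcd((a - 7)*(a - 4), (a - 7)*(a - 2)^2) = a - 7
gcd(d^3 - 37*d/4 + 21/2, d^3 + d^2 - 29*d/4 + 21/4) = d^2 + 2*d - 21/4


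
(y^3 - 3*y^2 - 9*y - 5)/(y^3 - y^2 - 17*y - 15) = (y + 1)/(y + 3)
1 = 1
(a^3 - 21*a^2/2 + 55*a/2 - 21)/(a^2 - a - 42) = (a^2 - 7*a/2 + 3)/(a + 6)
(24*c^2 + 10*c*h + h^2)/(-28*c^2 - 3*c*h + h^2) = (-6*c - h)/(7*c - h)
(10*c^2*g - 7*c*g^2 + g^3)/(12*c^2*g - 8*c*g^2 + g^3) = (5*c - g)/(6*c - g)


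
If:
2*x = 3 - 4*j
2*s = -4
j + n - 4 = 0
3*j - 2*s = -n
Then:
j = -4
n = 8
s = -2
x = 19/2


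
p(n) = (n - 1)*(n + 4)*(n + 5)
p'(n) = (n - 1)*(n + 4) + (n - 1)*(n + 5) + (n + 4)*(n + 5) = 3*n^2 + 16*n + 11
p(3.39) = 148.19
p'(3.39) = 99.72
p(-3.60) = -2.58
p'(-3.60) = -7.72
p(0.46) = -13.15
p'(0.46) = 18.99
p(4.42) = 271.26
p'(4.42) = 140.33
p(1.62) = 23.07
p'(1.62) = 44.79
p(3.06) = 117.22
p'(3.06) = 88.05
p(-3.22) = -5.86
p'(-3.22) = -9.41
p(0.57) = -10.95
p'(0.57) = 21.09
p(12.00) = 2992.00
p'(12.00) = 635.00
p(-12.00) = -728.00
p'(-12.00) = 251.00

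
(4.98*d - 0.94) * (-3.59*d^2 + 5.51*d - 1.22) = -17.8782*d^3 + 30.8144*d^2 - 11.255*d + 1.1468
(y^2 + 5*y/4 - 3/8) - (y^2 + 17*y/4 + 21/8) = -3*y - 3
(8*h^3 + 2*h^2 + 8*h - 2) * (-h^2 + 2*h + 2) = -8*h^5 + 14*h^4 + 12*h^3 + 22*h^2 + 12*h - 4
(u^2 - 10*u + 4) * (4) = 4*u^2 - 40*u + 16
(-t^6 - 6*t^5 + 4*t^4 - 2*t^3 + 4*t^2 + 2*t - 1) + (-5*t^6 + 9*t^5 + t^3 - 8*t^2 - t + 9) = -6*t^6 + 3*t^5 + 4*t^4 - t^3 - 4*t^2 + t + 8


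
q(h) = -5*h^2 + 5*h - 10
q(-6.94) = -285.52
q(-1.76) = -34.29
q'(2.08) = -15.80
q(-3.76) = -99.49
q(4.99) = -109.55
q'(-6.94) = 74.40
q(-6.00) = -220.00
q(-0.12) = -10.67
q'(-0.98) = 14.80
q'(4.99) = -44.90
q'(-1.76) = 22.60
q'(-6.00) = 65.00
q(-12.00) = -790.00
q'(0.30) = 2.00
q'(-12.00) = 125.00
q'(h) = 5 - 10*h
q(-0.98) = -19.70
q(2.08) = -21.23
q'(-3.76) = 42.60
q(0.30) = -8.95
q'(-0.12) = 6.20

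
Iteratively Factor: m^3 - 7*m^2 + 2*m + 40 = (m - 4)*(m^2 - 3*m - 10) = (m - 5)*(m - 4)*(m + 2)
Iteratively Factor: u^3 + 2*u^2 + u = (u + 1)*(u^2 + u) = (u + 1)^2*(u)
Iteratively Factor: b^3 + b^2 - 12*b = (b + 4)*(b^2 - 3*b) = b*(b + 4)*(b - 3)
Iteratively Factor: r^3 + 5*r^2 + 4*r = (r + 1)*(r^2 + 4*r) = (r + 1)*(r + 4)*(r)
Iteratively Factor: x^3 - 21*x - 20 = (x + 4)*(x^2 - 4*x - 5) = (x + 1)*(x + 4)*(x - 5)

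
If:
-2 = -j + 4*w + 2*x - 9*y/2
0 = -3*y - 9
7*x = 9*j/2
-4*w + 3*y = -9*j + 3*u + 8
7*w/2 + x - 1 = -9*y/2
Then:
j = 3143/44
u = 29119/132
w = -395/44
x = 4041/88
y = -3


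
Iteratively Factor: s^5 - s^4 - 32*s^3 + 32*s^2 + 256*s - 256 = (s - 1)*(s^4 - 32*s^2 + 256) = (s - 4)*(s - 1)*(s^3 + 4*s^2 - 16*s - 64) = (s - 4)^2*(s - 1)*(s^2 + 8*s + 16) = (s - 4)^2*(s - 1)*(s + 4)*(s + 4)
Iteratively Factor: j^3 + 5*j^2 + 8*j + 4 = (j + 2)*(j^2 + 3*j + 2) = (j + 1)*(j + 2)*(j + 2)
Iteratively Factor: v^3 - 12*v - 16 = (v + 2)*(v^2 - 2*v - 8) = (v + 2)^2*(v - 4)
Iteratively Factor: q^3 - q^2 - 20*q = (q - 5)*(q^2 + 4*q) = q*(q - 5)*(q + 4)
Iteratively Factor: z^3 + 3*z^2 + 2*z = (z + 1)*(z^2 + 2*z) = (z + 1)*(z + 2)*(z)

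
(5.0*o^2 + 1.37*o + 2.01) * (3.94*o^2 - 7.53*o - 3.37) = 19.7*o^4 - 32.2522*o^3 - 19.2467*o^2 - 19.7522*o - 6.7737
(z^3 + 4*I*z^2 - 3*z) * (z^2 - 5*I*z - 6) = z^5 - I*z^4 + 11*z^3 - 9*I*z^2 + 18*z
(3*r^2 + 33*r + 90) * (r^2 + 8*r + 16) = 3*r^4 + 57*r^3 + 402*r^2 + 1248*r + 1440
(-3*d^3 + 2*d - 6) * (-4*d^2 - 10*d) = 12*d^5 + 30*d^4 - 8*d^3 + 4*d^2 + 60*d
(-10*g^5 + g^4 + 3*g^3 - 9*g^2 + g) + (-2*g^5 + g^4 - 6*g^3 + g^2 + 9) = -12*g^5 + 2*g^4 - 3*g^3 - 8*g^2 + g + 9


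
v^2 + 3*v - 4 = (v - 1)*(v + 4)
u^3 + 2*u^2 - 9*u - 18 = (u - 3)*(u + 2)*(u + 3)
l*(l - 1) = l^2 - l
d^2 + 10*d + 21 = (d + 3)*(d + 7)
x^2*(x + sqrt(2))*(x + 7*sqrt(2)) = x^4 + 8*sqrt(2)*x^3 + 14*x^2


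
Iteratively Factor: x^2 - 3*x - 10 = (x - 5)*(x + 2)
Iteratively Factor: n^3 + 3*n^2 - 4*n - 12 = (n - 2)*(n^2 + 5*n + 6) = (n - 2)*(n + 3)*(n + 2)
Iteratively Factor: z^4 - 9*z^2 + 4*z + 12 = (z - 2)*(z^3 + 2*z^2 - 5*z - 6) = (z - 2)*(z + 3)*(z^2 - z - 2) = (z - 2)*(z + 1)*(z + 3)*(z - 2)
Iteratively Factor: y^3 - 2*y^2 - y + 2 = (y + 1)*(y^2 - 3*y + 2) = (y - 1)*(y + 1)*(y - 2)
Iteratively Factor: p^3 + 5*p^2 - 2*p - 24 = (p + 3)*(p^2 + 2*p - 8) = (p - 2)*(p + 3)*(p + 4)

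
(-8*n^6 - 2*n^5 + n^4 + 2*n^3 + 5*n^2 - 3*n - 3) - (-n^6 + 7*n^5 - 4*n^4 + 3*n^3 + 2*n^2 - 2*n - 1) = -7*n^6 - 9*n^5 + 5*n^4 - n^3 + 3*n^2 - n - 2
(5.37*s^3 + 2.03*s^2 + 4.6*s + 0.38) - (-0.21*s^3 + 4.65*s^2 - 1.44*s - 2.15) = 5.58*s^3 - 2.62*s^2 + 6.04*s + 2.53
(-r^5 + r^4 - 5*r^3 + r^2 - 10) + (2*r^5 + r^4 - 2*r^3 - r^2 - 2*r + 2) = r^5 + 2*r^4 - 7*r^3 - 2*r - 8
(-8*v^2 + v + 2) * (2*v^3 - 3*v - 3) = -16*v^5 + 2*v^4 + 28*v^3 + 21*v^2 - 9*v - 6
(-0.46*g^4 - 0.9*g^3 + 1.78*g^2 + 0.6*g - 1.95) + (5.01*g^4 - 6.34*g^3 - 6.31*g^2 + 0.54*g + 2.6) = 4.55*g^4 - 7.24*g^3 - 4.53*g^2 + 1.14*g + 0.65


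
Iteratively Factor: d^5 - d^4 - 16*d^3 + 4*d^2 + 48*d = (d + 2)*(d^4 - 3*d^3 - 10*d^2 + 24*d) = (d + 2)*(d + 3)*(d^3 - 6*d^2 + 8*d) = (d - 4)*(d + 2)*(d + 3)*(d^2 - 2*d) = d*(d - 4)*(d + 2)*(d + 3)*(d - 2)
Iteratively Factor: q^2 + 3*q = (q)*(q + 3)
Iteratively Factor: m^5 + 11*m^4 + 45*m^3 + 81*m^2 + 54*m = (m + 3)*(m^4 + 8*m^3 + 21*m^2 + 18*m) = m*(m + 3)*(m^3 + 8*m^2 + 21*m + 18) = m*(m + 2)*(m + 3)*(m^2 + 6*m + 9) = m*(m + 2)*(m + 3)^2*(m + 3)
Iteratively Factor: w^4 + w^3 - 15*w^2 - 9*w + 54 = (w - 2)*(w^3 + 3*w^2 - 9*w - 27) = (w - 2)*(w + 3)*(w^2 - 9) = (w - 2)*(w + 3)^2*(w - 3)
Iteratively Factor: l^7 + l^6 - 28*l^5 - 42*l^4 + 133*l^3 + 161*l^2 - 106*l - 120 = (l + 3)*(l^6 - 2*l^5 - 22*l^4 + 24*l^3 + 61*l^2 - 22*l - 40) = (l + 3)*(l + 4)*(l^5 - 6*l^4 + 2*l^3 + 16*l^2 - 3*l - 10) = (l + 1)*(l + 3)*(l + 4)*(l^4 - 7*l^3 + 9*l^2 + 7*l - 10) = (l - 2)*(l + 1)*(l + 3)*(l + 4)*(l^3 - 5*l^2 - l + 5) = (l - 2)*(l - 1)*(l + 1)*(l + 3)*(l + 4)*(l^2 - 4*l - 5) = (l - 2)*(l - 1)*(l + 1)^2*(l + 3)*(l + 4)*(l - 5)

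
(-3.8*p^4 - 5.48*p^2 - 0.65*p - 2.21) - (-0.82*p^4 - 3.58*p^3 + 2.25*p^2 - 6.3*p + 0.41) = -2.98*p^4 + 3.58*p^3 - 7.73*p^2 + 5.65*p - 2.62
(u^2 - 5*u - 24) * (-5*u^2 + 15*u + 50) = -5*u^4 + 40*u^3 + 95*u^2 - 610*u - 1200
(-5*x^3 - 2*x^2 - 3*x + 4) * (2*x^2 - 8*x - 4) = -10*x^5 + 36*x^4 + 30*x^3 + 40*x^2 - 20*x - 16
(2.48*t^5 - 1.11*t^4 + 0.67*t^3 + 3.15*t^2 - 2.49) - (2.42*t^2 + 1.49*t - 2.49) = 2.48*t^5 - 1.11*t^4 + 0.67*t^3 + 0.73*t^2 - 1.49*t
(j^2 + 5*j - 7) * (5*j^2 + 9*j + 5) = 5*j^4 + 34*j^3 + 15*j^2 - 38*j - 35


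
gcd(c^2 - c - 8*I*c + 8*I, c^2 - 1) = c - 1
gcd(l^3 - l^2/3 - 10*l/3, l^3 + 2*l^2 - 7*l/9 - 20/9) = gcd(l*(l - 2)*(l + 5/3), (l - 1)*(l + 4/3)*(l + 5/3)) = l + 5/3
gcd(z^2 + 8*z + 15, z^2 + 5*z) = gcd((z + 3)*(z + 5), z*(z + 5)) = z + 5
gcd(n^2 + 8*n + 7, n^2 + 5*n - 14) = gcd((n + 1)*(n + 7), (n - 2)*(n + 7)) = n + 7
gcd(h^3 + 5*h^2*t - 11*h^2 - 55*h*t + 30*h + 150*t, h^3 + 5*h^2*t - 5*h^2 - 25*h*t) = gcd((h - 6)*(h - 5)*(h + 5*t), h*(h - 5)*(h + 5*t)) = h^2 + 5*h*t - 5*h - 25*t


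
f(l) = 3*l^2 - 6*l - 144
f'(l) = 6*l - 6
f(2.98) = -135.24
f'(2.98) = 11.88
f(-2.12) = -117.80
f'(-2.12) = -18.72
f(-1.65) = -125.93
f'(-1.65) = -15.90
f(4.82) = -103.22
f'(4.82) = 22.92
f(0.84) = -146.92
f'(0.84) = -0.96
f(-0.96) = -135.48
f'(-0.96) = -11.76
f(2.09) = -143.44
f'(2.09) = 6.54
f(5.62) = -82.97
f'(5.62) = 27.72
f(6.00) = -72.00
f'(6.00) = 30.00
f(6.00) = -72.00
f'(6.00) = 30.00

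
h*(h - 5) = h^2 - 5*h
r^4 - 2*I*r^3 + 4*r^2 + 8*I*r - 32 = (r - 2)*(r + 2)*(r - 4*I)*(r + 2*I)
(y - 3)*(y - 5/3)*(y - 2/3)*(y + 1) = y^4 - 13*y^3/3 + 25*y^2/9 + 43*y/9 - 10/3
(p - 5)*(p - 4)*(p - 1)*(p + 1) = p^4 - 9*p^3 + 19*p^2 + 9*p - 20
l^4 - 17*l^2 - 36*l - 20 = (l - 5)*(l + 1)*(l + 2)^2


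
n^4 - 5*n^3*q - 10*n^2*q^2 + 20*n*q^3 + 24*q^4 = (n - 6*q)*(n - 2*q)*(n + q)*(n + 2*q)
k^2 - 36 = (k - 6)*(k + 6)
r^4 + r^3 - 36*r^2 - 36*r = r*(r - 6)*(r + 1)*(r + 6)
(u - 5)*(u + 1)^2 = u^3 - 3*u^2 - 9*u - 5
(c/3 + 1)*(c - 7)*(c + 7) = c^3/3 + c^2 - 49*c/3 - 49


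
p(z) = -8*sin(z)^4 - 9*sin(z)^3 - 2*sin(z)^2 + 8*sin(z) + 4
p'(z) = -32*sin(z)^3*cos(z) - 27*sin(z)^2*cos(z) - 4*sin(z)*cos(z) + 8*cos(z)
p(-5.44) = 2.62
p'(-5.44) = -15.54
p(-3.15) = 4.07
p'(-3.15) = -7.96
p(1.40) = -6.22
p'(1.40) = -8.97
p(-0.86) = -1.93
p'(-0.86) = 6.17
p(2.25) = 1.84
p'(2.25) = 16.67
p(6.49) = 5.47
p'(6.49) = 5.64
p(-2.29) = -1.88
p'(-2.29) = -6.16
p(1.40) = -6.22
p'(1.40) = -8.97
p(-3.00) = 2.85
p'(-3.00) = -8.04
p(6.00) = 1.76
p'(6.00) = 7.40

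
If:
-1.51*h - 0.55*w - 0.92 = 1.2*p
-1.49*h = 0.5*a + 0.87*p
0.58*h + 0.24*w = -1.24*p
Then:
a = 1.06225433526012*w + 2.10057803468208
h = -0.334920095205712*w - 0.969738184291058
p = 0.453587215232914 - 0.036892213532812*w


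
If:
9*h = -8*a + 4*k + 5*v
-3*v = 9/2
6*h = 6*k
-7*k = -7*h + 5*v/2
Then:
No Solution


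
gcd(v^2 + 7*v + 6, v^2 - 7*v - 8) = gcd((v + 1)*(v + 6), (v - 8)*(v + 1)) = v + 1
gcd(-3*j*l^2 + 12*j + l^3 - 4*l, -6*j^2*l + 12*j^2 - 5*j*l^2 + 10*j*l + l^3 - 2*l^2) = l - 2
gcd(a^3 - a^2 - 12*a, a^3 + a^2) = a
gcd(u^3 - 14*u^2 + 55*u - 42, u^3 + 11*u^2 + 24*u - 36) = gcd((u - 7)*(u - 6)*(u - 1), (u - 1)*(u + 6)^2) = u - 1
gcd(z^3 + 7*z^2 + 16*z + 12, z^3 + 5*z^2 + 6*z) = z^2 + 5*z + 6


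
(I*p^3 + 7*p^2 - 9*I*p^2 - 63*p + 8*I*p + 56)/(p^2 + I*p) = (I*p^3 + p^2*(7 - 9*I) + p*(-63 + 8*I) + 56)/(p*(p + I))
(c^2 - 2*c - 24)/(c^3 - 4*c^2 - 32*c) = (c - 6)/(c*(c - 8))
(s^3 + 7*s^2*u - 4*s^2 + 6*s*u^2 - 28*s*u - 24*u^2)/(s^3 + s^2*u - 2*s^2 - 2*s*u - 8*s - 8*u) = (s + 6*u)/(s + 2)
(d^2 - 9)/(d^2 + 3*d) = (d - 3)/d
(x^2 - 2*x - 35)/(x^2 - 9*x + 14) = (x + 5)/(x - 2)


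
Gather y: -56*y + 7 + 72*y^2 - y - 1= 72*y^2 - 57*y + 6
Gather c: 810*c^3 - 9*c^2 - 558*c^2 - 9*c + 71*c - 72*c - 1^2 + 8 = 810*c^3 - 567*c^2 - 10*c + 7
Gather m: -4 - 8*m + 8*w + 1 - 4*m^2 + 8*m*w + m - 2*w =-4*m^2 + m*(8*w - 7) + 6*w - 3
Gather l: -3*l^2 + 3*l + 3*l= -3*l^2 + 6*l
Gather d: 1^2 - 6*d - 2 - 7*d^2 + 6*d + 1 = -7*d^2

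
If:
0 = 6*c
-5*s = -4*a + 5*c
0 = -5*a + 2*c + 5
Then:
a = 1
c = 0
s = 4/5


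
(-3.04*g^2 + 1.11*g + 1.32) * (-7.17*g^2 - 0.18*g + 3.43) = 21.7968*g^4 - 7.4115*g^3 - 20.0914*g^2 + 3.5697*g + 4.5276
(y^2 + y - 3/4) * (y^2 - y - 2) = y^4 - 15*y^2/4 - 5*y/4 + 3/2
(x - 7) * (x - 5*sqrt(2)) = x^2 - 5*sqrt(2)*x - 7*x + 35*sqrt(2)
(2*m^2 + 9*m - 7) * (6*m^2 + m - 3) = 12*m^4 + 56*m^3 - 39*m^2 - 34*m + 21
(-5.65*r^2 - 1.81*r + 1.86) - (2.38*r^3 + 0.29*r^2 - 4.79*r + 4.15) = -2.38*r^3 - 5.94*r^2 + 2.98*r - 2.29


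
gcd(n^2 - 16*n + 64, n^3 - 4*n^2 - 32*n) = n - 8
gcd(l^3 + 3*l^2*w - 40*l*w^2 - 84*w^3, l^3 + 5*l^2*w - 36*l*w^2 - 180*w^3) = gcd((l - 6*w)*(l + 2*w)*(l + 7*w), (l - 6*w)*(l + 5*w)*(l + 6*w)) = -l + 6*w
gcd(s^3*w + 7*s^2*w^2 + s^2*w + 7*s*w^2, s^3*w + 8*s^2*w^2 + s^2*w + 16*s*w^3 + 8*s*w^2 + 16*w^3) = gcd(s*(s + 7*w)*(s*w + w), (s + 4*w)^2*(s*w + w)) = s*w + w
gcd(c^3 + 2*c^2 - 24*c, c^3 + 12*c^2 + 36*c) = c^2 + 6*c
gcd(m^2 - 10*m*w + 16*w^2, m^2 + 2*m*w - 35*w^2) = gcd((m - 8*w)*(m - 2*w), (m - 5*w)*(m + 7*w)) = 1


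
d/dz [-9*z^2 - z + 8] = -18*z - 1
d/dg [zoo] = 0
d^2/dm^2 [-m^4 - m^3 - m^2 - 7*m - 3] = -12*m^2 - 6*m - 2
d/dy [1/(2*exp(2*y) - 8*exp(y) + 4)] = (2 - exp(y))*exp(y)/(exp(2*y) - 4*exp(y) + 2)^2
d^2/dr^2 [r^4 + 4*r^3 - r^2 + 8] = 12*r^2 + 24*r - 2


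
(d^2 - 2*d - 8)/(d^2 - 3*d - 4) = (d + 2)/(d + 1)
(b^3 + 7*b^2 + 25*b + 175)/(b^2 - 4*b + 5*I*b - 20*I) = (b^2 + b*(7 - 5*I) - 35*I)/(b - 4)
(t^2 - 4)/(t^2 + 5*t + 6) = (t - 2)/(t + 3)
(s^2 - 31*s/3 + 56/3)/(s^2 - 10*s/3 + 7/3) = (s - 8)/(s - 1)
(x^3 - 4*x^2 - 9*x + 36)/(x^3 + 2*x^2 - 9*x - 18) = (x - 4)/(x + 2)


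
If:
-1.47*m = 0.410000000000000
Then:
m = -0.28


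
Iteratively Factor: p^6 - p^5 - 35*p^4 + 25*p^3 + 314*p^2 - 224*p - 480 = (p + 4)*(p^5 - 5*p^4 - 15*p^3 + 85*p^2 - 26*p - 120) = (p + 1)*(p + 4)*(p^4 - 6*p^3 - 9*p^2 + 94*p - 120) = (p - 3)*(p + 1)*(p + 4)*(p^3 - 3*p^2 - 18*p + 40) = (p - 3)*(p + 1)*(p + 4)^2*(p^2 - 7*p + 10) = (p - 5)*(p - 3)*(p + 1)*(p + 4)^2*(p - 2)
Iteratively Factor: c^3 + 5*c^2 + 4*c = (c)*(c^2 + 5*c + 4) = c*(c + 1)*(c + 4)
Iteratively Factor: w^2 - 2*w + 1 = (w - 1)*(w - 1)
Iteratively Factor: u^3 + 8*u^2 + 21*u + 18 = (u + 2)*(u^2 + 6*u + 9) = (u + 2)*(u + 3)*(u + 3)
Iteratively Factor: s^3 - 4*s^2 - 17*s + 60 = (s + 4)*(s^2 - 8*s + 15) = (s - 3)*(s + 4)*(s - 5)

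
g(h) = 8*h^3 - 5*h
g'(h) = 24*h^2 - 5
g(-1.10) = -5.15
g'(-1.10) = 24.04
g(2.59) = 126.04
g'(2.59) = 155.99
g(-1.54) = -21.52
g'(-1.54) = 51.92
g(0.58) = -1.34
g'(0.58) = 3.07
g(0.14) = -0.68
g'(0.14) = -4.53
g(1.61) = 25.34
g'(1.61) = 57.21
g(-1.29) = -10.72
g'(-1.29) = 34.94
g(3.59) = 352.20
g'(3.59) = 304.31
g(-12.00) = -13764.00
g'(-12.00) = 3451.00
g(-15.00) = -26925.00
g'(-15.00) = 5395.00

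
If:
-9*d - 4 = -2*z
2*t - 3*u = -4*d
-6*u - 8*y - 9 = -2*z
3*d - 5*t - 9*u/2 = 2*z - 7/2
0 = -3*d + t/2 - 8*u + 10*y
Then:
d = 541/224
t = -1651/448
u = 171/224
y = 389/256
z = 5765/448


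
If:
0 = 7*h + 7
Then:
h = -1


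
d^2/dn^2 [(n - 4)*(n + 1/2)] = 2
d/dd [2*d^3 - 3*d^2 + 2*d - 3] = 6*d^2 - 6*d + 2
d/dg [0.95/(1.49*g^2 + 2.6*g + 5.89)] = (-2.831*g - 2.47)/(1.49*g^2 + 2.6*g + 5.89)^2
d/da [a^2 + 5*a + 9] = 2*a + 5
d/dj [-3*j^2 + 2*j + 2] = 2 - 6*j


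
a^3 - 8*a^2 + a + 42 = (a - 7)*(a - 3)*(a + 2)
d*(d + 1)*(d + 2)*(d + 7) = d^4 + 10*d^3 + 23*d^2 + 14*d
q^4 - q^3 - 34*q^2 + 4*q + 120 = (q - 6)*(q - 2)*(q + 2)*(q + 5)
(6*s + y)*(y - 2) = 6*s*y - 12*s + y^2 - 2*y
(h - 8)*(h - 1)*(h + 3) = h^3 - 6*h^2 - 19*h + 24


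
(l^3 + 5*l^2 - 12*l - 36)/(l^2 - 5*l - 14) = (l^2 + 3*l - 18)/(l - 7)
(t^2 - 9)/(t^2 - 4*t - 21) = (t - 3)/(t - 7)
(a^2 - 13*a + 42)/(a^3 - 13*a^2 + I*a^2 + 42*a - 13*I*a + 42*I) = 1/(a + I)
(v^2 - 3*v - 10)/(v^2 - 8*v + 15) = (v + 2)/(v - 3)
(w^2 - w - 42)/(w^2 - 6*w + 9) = (w^2 - w - 42)/(w^2 - 6*w + 9)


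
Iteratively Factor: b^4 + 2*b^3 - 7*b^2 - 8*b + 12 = (b + 3)*(b^3 - b^2 - 4*b + 4) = (b - 1)*(b + 3)*(b^2 - 4) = (b - 2)*(b - 1)*(b + 3)*(b + 2)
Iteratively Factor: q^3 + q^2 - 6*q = (q - 2)*(q^2 + 3*q) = q*(q - 2)*(q + 3)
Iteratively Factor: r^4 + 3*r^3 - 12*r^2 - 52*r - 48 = (r - 4)*(r^3 + 7*r^2 + 16*r + 12) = (r - 4)*(r + 2)*(r^2 + 5*r + 6) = (r - 4)*(r + 2)*(r + 3)*(r + 2)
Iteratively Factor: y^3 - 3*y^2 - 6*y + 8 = (y - 4)*(y^2 + y - 2) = (y - 4)*(y - 1)*(y + 2)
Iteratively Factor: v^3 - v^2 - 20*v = (v + 4)*(v^2 - 5*v) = v*(v + 4)*(v - 5)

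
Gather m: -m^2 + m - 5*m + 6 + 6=-m^2 - 4*m + 12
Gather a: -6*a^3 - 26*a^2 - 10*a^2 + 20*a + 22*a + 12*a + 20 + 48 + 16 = -6*a^3 - 36*a^2 + 54*a + 84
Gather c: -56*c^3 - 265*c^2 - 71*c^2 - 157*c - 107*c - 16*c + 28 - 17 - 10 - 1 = -56*c^3 - 336*c^2 - 280*c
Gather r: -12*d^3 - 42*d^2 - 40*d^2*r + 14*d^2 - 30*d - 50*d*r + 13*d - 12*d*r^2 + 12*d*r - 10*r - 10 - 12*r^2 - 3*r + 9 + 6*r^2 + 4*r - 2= -12*d^3 - 28*d^2 - 17*d + r^2*(-12*d - 6) + r*(-40*d^2 - 38*d - 9) - 3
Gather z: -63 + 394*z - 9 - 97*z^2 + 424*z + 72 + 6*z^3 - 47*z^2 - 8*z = 6*z^3 - 144*z^2 + 810*z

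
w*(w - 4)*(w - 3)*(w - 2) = w^4 - 9*w^3 + 26*w^2 - 24*w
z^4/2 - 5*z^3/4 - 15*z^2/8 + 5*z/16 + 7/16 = (z/2 + 1/2)*(z - 7/2)*(z - 1/2)*(z + 1/2)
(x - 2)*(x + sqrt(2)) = x^2 - 2*x + sqrt(2)*x - 2*sqrt(2)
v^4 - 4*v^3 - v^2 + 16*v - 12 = (v - 3)*(v - 2)*(v - 1)*(v + 2)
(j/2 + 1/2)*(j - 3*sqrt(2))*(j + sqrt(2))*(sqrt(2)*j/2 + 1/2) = sqrt(2)*j^4/4 - 3*j^3/4 + sqrt(2)*j^3/4 - 2*sqrt(2)*j^2 - 3*j^2/4 - 2*sqrt(2)*j - 3*j/2 - 3/2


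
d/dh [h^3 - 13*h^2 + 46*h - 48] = 3*h^2 - 26*h + 46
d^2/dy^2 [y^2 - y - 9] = 2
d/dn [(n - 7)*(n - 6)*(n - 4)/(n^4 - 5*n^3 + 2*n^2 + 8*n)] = (-n^4 + 26*n^3 - 141*n^2 + 84*n + 84)/(n^2*(n^4 - 2*n^3 - 3*n^2 + 4*n + 4))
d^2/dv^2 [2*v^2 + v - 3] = 4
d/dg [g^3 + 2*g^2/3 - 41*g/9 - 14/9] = 3*g^2 + 4*g/3 - 41/9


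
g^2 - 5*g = g*(g - 5)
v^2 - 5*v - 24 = (v - 8)*(v + 3)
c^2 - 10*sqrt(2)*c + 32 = (c - 8*sqrt(2))*(c - 2*sqrt(2))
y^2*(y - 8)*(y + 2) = y^4 - 6*y^3 - 16*y^2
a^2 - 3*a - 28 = (a - 7)*(a + 4)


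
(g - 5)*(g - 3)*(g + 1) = g^3 - 7*g^2 + 7*g + 15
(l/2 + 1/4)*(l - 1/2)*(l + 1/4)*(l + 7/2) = l^4/2 + 15*l^3/8 + 5*l^2/16 - 15*l/32 - 7/64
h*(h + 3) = h^2 + 3*h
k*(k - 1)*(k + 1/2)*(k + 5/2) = k^4 + 2*k^3 - 7*k^2/4 - 5*k/4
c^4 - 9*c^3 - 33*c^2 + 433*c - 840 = (c - 8)*(c - 5)*(c - 3)*(c + 7)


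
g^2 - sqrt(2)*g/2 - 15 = (g - 3*sqrt(2))*(g + 5*sqrt(2)/2)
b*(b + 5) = b^2 + 5*b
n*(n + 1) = n^2 + n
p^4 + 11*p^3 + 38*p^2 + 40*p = p*(p + 2)*(p + 4)*(p + 5)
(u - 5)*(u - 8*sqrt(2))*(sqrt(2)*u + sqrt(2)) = sqrt(2)*u^3 - 16*u^2 - 4*sqrt(2)*u^2 - 5*sqrt(2)*u + 64*u + 80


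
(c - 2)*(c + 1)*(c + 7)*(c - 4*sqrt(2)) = c^4 - 4*sqrt(2)*c^3 + 6*c^3 - 24*sqrt(2)*c^2 - 9*c^2 - 14*c + 36*sqrt(2)*c + 56*sqrt(2)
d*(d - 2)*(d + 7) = d^3 + 5*d^2 - 14*d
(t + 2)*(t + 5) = t^2 + 7*t + 10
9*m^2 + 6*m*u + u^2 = (3*m + u)^2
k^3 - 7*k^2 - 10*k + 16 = (k - 8)*(k - 1)*(k + 2)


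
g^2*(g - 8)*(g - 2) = g^4 - 10*g^3 + 16*g^2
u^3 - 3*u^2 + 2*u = u*(u - 2)*(u - 1)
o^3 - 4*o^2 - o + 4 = (o - 4)*(o - 1)*(o + 1)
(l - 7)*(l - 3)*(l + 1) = l^3 - 9*l^2 + 11*l + 21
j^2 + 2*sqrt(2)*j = j*(j + 2*sqrt(2))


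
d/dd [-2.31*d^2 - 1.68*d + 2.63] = -4.62*d - 1.68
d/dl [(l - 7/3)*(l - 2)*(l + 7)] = 3*l^2 + 16*l/3 - 77/3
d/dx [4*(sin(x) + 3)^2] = 8*(sin(x) + 3)*cos(x)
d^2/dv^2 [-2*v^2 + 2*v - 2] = -4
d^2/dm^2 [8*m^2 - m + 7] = 16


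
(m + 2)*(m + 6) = m^2 + 8*m + 12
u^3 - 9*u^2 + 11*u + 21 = (u - 7)*(u - 3)*(u + 1)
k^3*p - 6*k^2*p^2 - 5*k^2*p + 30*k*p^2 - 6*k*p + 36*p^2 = (k - 6)*(k - 6*p)*(k*p + p)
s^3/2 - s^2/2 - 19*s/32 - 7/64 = (s/2 + 1/4)*(s - 7/4)*(s + 1/4)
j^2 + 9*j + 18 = (j + 3)*(j + 6)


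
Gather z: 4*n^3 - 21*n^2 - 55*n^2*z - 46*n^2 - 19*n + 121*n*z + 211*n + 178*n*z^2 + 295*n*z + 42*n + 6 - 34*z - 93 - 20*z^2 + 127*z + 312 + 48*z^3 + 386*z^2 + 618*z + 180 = 4*n^3 - 67*n^2 + 234*n + 48*z^3 + z^2*(178*n + 366) + z*(-55*n^2 + 416*n + 711) + 405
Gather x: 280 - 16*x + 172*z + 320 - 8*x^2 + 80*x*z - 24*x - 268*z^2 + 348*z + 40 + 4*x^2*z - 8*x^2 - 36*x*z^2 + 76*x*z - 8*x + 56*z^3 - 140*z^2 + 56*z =x^2*(4*z - 16) + x*(-36*z^2 + 156*z - 48) + 56*z^3 - 408*z^2 + 576*z + 640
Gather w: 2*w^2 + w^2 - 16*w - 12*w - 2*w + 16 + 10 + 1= 3*w^2 - 30*w + 27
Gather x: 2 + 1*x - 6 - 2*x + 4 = -x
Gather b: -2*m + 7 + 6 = 13 - 2*m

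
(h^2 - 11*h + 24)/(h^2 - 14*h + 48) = (h - 3)/(h - 6)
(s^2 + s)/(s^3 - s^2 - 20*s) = (s + 1)/(s^2 - s - 20)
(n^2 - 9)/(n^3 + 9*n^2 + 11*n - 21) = (n - 3)/(n^2 + 6*n - 7)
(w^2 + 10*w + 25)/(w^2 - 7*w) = (w^2 + 10*w + 25)/(w*(w - 7))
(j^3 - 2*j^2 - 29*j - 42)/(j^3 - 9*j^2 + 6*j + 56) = (j + 3)/(j - 4)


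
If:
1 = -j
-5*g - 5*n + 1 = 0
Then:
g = 1/5 - n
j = -1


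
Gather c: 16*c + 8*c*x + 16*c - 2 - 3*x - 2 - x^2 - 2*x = c*(8*x + 32) - x^2 - 5*x - 4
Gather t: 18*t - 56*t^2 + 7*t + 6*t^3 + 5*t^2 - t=6*t^3 - 51*t^2 + 24*t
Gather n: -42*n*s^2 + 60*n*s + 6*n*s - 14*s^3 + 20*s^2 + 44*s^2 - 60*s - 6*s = n*(-42*s^2 + 66*s) - 14*s^3 + 64*s^2 - 66*s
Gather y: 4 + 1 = 5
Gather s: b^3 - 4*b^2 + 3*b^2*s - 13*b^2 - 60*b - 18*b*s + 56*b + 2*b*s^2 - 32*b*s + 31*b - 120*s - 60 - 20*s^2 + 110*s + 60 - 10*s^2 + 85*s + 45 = b^3 - 17*b^2 + 27*b + s^2*(2*b - 30) + s*(3*b^2 - 50*b + 75) + 45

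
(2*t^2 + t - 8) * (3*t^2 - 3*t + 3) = 6*t^4 - 3*t^3 - 21*t^2 + 27*t - 24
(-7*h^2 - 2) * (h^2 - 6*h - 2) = -7*h^4 + 42*h^3 + 12*h^2 + 12*h + 4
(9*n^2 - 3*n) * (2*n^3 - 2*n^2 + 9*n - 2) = 18*n^5 - 24*n^4 + 87*n^3 - 45*n^2 + 6*n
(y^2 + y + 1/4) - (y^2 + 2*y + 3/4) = -y - 1/2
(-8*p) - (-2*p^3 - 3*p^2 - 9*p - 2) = 2*p^3 + 3*p^2 + p + 2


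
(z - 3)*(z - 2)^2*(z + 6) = z^4 - z^3 - 26*z^2 + 84*z - 72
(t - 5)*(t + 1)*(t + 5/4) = t^3 - 11*t^2/4 - 10*t - 25/4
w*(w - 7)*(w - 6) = w^3 - 13*w^2 + 42*w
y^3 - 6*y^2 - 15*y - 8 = (y - 8)*(y + 1)^2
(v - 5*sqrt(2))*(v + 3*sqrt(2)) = v^2 - 2*sqrt(2)*v - 30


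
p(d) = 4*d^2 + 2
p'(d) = 8*d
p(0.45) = 2.81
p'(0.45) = 3.60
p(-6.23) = 157.25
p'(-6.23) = -49.84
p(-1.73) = 13.97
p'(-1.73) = -13.84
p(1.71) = 13.70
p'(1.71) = 13.68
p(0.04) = 2.01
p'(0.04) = 0.32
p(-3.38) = 47.70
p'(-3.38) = -27.04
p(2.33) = 23.72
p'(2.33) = 18.64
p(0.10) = 2.04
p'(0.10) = 0.80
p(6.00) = 146.00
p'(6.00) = 48.00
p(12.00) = 578.00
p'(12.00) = 96.00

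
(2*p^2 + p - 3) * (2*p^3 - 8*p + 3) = 4*p^5 + 2*p^4 - 22*p^3 - 2*p^2 + 27*p - 9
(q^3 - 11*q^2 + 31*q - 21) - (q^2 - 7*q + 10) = q^3 - 12*q^2 + 38*q - 31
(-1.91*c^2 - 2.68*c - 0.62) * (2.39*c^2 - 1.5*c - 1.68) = -4.5649*c^4 - 3.5402*c^3 + 5.747*c^2 + 5.4324*c + 1.0416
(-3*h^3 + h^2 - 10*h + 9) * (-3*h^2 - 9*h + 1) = 9*h^5 + 24*h^4 + 18*h^3 + 64*h^2 - 91*h + 9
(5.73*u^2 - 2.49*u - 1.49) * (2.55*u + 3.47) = 14.6115*u^3 + 13.5336*u^2 - 12.4398*u - 5.1703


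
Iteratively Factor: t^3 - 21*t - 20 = (t - 5)*(t^2 + 5*t + 4) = (t - 5)*(t + 1)*(t + 4)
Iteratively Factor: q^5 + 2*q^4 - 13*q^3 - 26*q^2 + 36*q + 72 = (q - 2)*(q^4 + 4*q^3 - 5*q^2 - 36*q - 36) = (q - 2)*(q + 2)*(q^3 + 2*q^2 - 9*q - 18) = (q - 2)*(q + 2)^2*(q^2 - 9) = (q - 3)*(q - 2)*(q + 2)^2*(q + 3)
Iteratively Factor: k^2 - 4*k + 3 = (k - 3)*(k - 1)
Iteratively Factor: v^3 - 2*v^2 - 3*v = (v)*(v^2 - 2*v - 3) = v*(v + 1)*(v - 3)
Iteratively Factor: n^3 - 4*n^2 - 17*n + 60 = (n - 5)*(n^2 + n - 12) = (n - 5)*(n - 3)*(n + 4)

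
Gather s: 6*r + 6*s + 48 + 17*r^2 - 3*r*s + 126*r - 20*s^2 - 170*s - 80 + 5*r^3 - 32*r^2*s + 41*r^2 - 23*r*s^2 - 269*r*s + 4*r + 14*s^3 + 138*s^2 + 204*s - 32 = 5*r^3 + 58*r^2 + 136*r + 14*s^3 + s^2*(118 - 23*r) + s*(-32*r^2 - 272*r + 40) - 64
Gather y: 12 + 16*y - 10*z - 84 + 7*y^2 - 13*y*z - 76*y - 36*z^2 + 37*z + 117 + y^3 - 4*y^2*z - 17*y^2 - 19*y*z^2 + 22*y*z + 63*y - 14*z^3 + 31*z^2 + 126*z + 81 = y^3 + y^2*(-4*z - 10) + y*(-19*z^2 + 9*z + 3) - 14*z^3 - 5*z^2 + 153*z + 126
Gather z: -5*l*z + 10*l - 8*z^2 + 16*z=10*l - 8*z^2 + z*(16 - 5*l)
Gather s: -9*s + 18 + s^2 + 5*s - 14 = s^2 - 4*s + 4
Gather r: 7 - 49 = -42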